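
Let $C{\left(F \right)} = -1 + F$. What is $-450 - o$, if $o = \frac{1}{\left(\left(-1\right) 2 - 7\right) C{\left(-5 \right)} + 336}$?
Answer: $- \frac{175501}{390} \approx -450.0$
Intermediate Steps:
$o = \frac{1}{390}$ ($o = \frac{1}{\left(\left(-1\right) 2 - 7\right) \left(-1 - 5\right) + 336} = \frac{1}{\left(-2 - 7\right) \left(-6\right) + 336} = \frac{1}{\left(-9\right) \left(-6\right) + 336} = \frac{1}{54 + 336} = \frac{1}{390} \approx 0.0025641$)
$-450 - o = -450 - \frac{1}{390} = - \frac{175501}{390}$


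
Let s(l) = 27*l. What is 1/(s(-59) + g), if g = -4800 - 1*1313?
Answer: -1/7706 ≈ -0.00012977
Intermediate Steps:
g = -6113 (g = -4800 - 1313 = -6113)
1/(s(-59) + g) = 1/(27*(-59) - 6113) = 1/(-1593 - 6113) = 1/(-7706) = -1/7706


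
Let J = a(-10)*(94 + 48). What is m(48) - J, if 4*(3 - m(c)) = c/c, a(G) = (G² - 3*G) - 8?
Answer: -69285/4 ≈ -17321.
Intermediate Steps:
a(G) = -8 + G² - 3*G
J = 17324 (J = (-8 + (-10)² - 3*(-10))*(94 + 48) = (-8 + 100 + 30)*142 = 122*142 = 17324)
m(c) = 11/4 (m(c) = 3 - c/(4*c) = 3 - ¼*1 = 3 - ¼ = 11/4)
m(48) - J = 11/4 - 1*17324 = 11/4 - 17324 = -69285/4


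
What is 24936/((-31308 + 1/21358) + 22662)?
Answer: -532583088/184661267 ≈ -2.8841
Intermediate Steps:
24936/((-31308 + 1/21358) + 22662) = 24936/(-668676263/21358 + 22662) = 24936/(-184661267/21358) = 24936*(-21358/184661267) = -532583088/184661267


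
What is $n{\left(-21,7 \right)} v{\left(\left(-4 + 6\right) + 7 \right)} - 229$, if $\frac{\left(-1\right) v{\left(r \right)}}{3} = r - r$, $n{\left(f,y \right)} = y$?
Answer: $-229$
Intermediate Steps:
$v{\left(r \right)} = 0$ ($v{\left(r \right)} = - 3 \left(r - r\right) = \left(-3\right) 0 = 0$)
$n{\left(-21,7 \right)} v{\left(\left(-4 + 6\right) + 7 \right)} - 229 = 7 \cdot 0 - 229 = 0 - 229 = -229$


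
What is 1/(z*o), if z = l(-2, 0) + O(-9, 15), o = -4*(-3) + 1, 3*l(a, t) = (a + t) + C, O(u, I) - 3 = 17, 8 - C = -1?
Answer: 3/871 ≈ 0.0034443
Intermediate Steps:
C = 9 (C = 8 - 1*(-1) = 8 + 1 = 9)
O(u, I) = 20 (O(u, I) = 3 + 17 = 20)
l(a, t) = 3 + a/3 + t/3 (l(a, t) = ((a + t) + 9)/3 = (9 + a + t)/3 = 3 + a/3 + t/3)
o = 13 (o = 12 + 1 = 13)
z = 67/3 (z = (3 + (1/3)*(-2) + (1/3)*0) + 20 = (3 - 2/3 + 0) + 20 = 7/3 + 20 = 67/3 ≈ 22.333)
1/(z*o) = 1/((67/3)*13) = 1/(871/3) = 3/871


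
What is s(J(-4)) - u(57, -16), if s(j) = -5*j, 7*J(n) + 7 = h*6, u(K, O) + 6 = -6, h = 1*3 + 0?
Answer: 29/7 ≈ 4.1429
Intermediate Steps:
h = 3 (h = 3 + 0 = 3)
u(K, O) = -12 (u(K, O) = -6 - 6 = -12)
J(n) = 11/7 (J(n) = -1 + (3*6)/7 = -1 + (1/7)*18 = -1 + 18/7 = 11/7)
s(J(-4)) - u(57, -16) = -5*11/7 - 1*(-12) = -55/7 + 12 = 29/7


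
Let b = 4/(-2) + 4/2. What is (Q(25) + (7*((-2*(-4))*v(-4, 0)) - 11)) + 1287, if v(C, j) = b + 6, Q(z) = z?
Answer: 1637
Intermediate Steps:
b = 0 (b = 4*(-½) + 4*(½) = -2 + 2 = 0)
v(C, j) = 6 (v(C, j) = 0 + 6 = 6)
(Q(25) + (7*((-2*(-4))*v(-4, 0)) - 11)) + 1287 = (25 + (7*(-2*(-4)*6) - 11)) + 1287 = (25 + (7*(8*6) - 11)) + 1287 = (25 + (7*48 - 11)) + 1287 = (25 + (336 - 11)) + 1287 = (25 + 325) + 1287 = 350 + 1287 = 1637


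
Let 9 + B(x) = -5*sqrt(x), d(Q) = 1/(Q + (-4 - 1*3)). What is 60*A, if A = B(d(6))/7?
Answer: -540/7 - 300*I/7 ≈ -77.143 - 42.857*I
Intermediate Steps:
d(Q) = 1/(-7 + Q) (d(Q) = 1/(Q + (-4 - 3)) = 1/(Q - 7) = 1/(-7 + Q))
B(x) = -9 - 5*sqrt(x)
A = -9/7 - 5*I/7 (A = (-9 - 5*I)/7 = (-9 - 5*I)*(1/7) = -9/7 - 5*I/7 ≈ -1.2857 - 0.71429*I)
60*A = 60*(-9/7 - 5*I/7) = -540/7 - 300*I/7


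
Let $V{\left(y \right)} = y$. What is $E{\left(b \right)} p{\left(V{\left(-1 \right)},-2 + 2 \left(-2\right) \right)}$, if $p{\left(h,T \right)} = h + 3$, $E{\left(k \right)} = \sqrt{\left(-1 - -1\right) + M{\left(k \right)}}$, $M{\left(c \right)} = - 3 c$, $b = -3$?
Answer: $6$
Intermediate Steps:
$E{\left(k \right)} = \sqrt{3} \sqrt{- k}$ ($E{\left(k \right)} = \sqrt{\left(-1 - -1\right) - 3 k} = \sqrt{\left(-1 + 1\right) - 3 k} = \sqrt{0 - 3 k} = \sqrt{- 3 k} = \sqrt{3} \sqrt{- k}$)
$p{\left(h,T \right)} = 3 + h$
$E{\left(b \right)} p{\left(V{\left(-1 \right)},-2 + 2 \left(-2\right) \right)} = \sqrt{3} \sqrt{\left(-1\right) \left(-3\right)} \left(3 - 1\right) = \sqrt{3} \sqrt{3} \cdot 2 = 3 \cdot 2 = 6$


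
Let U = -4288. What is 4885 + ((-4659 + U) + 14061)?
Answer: 9999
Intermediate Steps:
4885 + ((-4659 + U) + 14061) = 4885 + ((-4659 - 4288) + 14061) = 4885 + (-8947 + 14061) = 4885 + 5114 = 9999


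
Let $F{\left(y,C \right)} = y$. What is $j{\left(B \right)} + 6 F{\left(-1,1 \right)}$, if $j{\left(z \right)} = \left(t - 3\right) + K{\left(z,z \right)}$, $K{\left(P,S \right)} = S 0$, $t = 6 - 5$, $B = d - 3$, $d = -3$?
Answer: $-8$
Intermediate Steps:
$B = -6$ ($B = -3 - 3 = -6$)
$t = 1$ ($t = 6 - 5 = 1$)
$K{\left(P,S \right)} = 0$
$j{\left(z \right)} = -2$ ($j{\left(z \right)} = \left(1 - 3\right) + 0 = -2 + 0 = -2$)
$j{\left(B \right)} + 6 F{\left(-1,1 \right)} = -2 + 6 \left(-1\right) = -2 - 6 = -8$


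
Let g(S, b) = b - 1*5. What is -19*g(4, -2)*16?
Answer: 2128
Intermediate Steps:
g(S, b) = -5 + b (g(S, b) = b - 5 = -5 + b)
-19*g(4, -2)*16 = -19*(-5 - 2)*16 = -19*(-7)*16 = 133*16 = 2128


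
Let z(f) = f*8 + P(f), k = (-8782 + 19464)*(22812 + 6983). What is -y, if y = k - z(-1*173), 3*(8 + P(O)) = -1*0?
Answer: -318271582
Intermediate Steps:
P(O) = -8 (P(O) = -8 + (-1*0)/3 = -8 + (⅓)*0 = -8 + 0 = -8)
k = 318270190 (k = 10682*29795 = 318270190)
z(f) = -8 + 8*f (z(f) = f*8 - 8 = 8*f - 8 = -8 + 8*f)
y = 318271582 (y = 318270190 - (-8 + 8*(-1*173)) = 318270190 - (-8 + 8*(-173)) = 318270190 - (-8 - 1384) = 318270190 - 1*(-1392) = 318270190 + 1392 = 318271582)
-y = -1*318271582 = -318271582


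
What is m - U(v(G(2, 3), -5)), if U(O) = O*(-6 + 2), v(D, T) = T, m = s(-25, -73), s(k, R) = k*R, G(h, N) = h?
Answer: 1805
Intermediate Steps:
s(k, R) = R*k
m = 1825 (m = -73*(-25) = 1825)
U(O) = -4*O (U(O) = O*(-4) = -4*O)
m - U(v(G(2, 3), -5)) = 1825 - (-4)*(-5) = 1825 - 1*20 = 1825 - 20 = 1805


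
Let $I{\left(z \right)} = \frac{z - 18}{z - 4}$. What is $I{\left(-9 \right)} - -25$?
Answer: $\frac{352}{13} \approx 27.077$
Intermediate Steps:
$I{\left(z \right)} = \frac{-18 + z}{-4 + z}$
$I{\left(-9 \right)} - -25 = \frac{-18 - 9}{-4 - 9} - -25 = \frac{1}{-13} \left(-27\right) + 25 = \left(- \frac{1}{13}\right) \left(-27\right) + 25 = \frac{27}{13} + 25 = \frac{352}{13}$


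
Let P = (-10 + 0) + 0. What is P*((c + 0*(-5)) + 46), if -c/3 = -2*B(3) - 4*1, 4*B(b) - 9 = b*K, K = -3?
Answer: -580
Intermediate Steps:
B(b) = 9/4 - 3*b/4 (B(b) = 9/4 + (b*(-3))/4 = 9/4 + (-3*b)/4 = 9/4 - 3*b/4)
c = 12 (c = -3*(-2*(9/4 - 3/4*3) - 4*1) = -3*(-2*(9/4 - 9/4) - 4) = -3*(-2*0 - 4) = -3*(0 - 4) = -3*(-4) = 12)
P = -10 (P = -10 + 0 = -10)
P*((c + 0*(-5)) + 46) = -10*((12 + 0*(-5)) + 46) = -10*((12 + 0) + 46) = -10*(12 + 46) = -10*58 = -580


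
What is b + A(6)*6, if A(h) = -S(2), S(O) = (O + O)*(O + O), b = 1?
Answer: -95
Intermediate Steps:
S(O) = 4*O**2 (S(O) = (2*O)*(2*O) = 4*O**2)
A(h) = -16 (A(h) = -4*2**2 = -4*4 = -1*16 = -16)
b + A(6)*6 = 1 - 16*6 = 1 - 96 = -95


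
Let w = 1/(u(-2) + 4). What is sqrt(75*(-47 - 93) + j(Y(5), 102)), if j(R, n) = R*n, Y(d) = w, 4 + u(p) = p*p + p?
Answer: 9*I*sqrt(129) ≈ 102.22*I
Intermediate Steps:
u(p) = -4 + p + p**2 (u(p) = -4 + (p*p + p) = -4 + (p**2 + p) = -4 + (p + p**2) = -4 + p + p**2)
w = 1/2 (w = 1/((-4 - 2 + (-2)**2) + 4) = 1/((-4 - 2 + 4) + 4) = 1/(-2 + 4) = 1/2 ≈ 0.50000)
Y(d) = 1/2
sqrt(75*(-47 - 93) + j(Y(5), 102)) = sqrt(75*(-47 - 93) + (1/2)*102) = sqrt(75*(-140) + 51) = sqrt(-10500 + 51) = sqrt(-10449) = 9*I*sqrt(129)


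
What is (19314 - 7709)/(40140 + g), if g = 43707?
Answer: 11605/83847 ≈ 0.13841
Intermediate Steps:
(19314 - 7709)/(40140 + g) = (19314 - 7709)/(40140 + 43707) = 11605/83847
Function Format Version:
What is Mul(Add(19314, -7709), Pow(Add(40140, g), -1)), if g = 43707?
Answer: Rational(11605, 83847) ≈ 0.13841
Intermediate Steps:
Mul(Add(19314, -7709), Pow(Add(40140, g), -1)) = Mul(Add(19314, -7709), Pow(Add(40140, 43707), -1)) = Mul(11605, Pow(83847, -1)) = Mul(11605, Rational(1, 83847)) = Rational(11605, 83847)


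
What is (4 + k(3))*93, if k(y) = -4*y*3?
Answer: -2976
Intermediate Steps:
k(y) = -12*y
(4 + k(3))*93 = (4 - 12*3)*93 = (4 - 36)*93 = -32*93 = -2976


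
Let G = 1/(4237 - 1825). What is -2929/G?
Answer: -7064748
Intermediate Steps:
G = 1/2412 ≈ 0.00041459
-2929/G = -2929/1/2412 = -2929*2412 = -7064748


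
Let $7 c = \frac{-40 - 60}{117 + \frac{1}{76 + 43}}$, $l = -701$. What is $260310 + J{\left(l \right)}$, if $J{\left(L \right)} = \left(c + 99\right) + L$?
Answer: $\frac{904043123}{3481} \approx 2.5971 \cdot 10^{5}$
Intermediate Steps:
$c = - \frac{425}{3481}$ ($c = \frac{\left(-40 - 60\right) \frac{1}{117 + \frac{1}{76 + 43}}}{7} = \frac{\left(-100\right) \frac{1}{117 + \frac{1}{119}}}{7} = \frac{\left(-100\right) \frac{1}{\frac{13924}{119}}}{7} = \frac{\left(-100\right) \frac{119}{13924}}{7} = \frac{1}{7} \left(- \frac{2975}{3481}\right) = - \frac{425}{3481} \approx -0.12209$)
$J{\left(L \right)} = \frac{344194}{3481} + L$ ($J{\left(L \right)} = \left(- \frac{425}{3481} + 99\right) + L = \frac{344194}{3481} + L$)
$260310 + J{\left(l \right)} = 260310 + \left(\frac{344194}{3481} - 701\right) = 260310 - \frac{2095987}{3481} = \frac{904043123}{3481}$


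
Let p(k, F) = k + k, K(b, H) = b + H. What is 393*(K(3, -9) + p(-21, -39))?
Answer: -18864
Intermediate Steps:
K(b, H) = H + b
p(k, F) = 2*k
393*(K(3, -9) + p(-21, -39)) = 393*((-9 + 3) + 2*(-21)) = 393*(-6 - 42) = 393*(-48) = -18864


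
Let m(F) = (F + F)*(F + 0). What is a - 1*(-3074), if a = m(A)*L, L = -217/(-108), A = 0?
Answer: 3074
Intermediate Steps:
m(F) = 2*F² (m(F) = (2*F)*F = 2*F²)
L = 217/108 (L = -217*(-1/108) = 217/108 ≈ 2.0093)
a = 0 (a = (2*0²)*(217/108) = (2*0)*(217/108) = 0*(217/108) = 0)
a - 1*(-3074) = 0 - 1*(-3074) = 0 + 3074 = 3074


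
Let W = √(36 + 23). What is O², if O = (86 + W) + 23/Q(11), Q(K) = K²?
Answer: 109627860/14641 + 20858*√59/121 ≈ 8811.8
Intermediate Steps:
W = √59 ≈ 7.6811
O = 10429/121 + √59 (O = (86 + √59) + 23/(11²) = (86 + √59) + 23/121 = 10429/121 + √59 ≈ 93.871)
O² = (10429/121 + √59)²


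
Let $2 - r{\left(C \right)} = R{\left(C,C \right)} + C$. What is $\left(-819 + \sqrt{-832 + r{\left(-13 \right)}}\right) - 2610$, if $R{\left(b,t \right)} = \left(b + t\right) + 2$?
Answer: $-3429 + i \sqrt{793} \approx -3429.0 + 28.16 i$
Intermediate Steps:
$R{\left(b,t \right)} = 2 + b + t$
$r{\left(C \right)} = - 3 C$ ($r{\left(C \right)} = 2 - \left(\left(2 + C + C\right) + C\right) = 2 - \left(\left(2 + 2 C\right) + C\right) = 2 - \left(2 + 3 C\right) = - 3 C$)
$\left(-819 + \sqrt{-832 + r{\left(-13 \right)}}\right) - 2610 = \left(-819 + \sqrt{-832 - -39}\right) - 2610 = \left(-819 + \sqrt{-832 + 39}\right) - 2610 = \left(-819 + \sqrt{-793}\right) - 2610 = \left(-819 + i \sqrt{793}\right) - 2610 = -3429 + i \sqrt{793}$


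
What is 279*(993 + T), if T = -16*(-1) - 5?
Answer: 280116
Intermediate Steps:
T = 11 (T = 16 - 5 = 11)
279*(993 + T) = 279*(993 + 11) = 279*1004 = 280116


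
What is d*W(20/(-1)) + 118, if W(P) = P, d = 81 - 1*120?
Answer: 898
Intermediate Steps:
d = -39 (d = 81 - 120 = -39)
d*W(20/(-1)) + 118 = -780/(-1) + 118 = -780*(-1) + 118 = -39*(-20) + 118 = 780 + 118 = 898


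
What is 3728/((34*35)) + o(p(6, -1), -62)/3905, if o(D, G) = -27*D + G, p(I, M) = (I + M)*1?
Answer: 1432341/464695 ≈ 3.0823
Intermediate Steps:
p(I, M) = I + M
o(D, G) = G - 27*D
3728/((34*35)) + o(p(6, -1), -62)/3905 = 3728/((34*35)) + (-62 - 27*(6 - 1))/3905 = 3728/1190 + (-62 - 27*5)*(1/3905) = 3728*(1/1190) + (-62 - 135)*(1/3905) = 1864/595 - 197*1/3905 = 1864/595 - 197/3905 = 1432341/464695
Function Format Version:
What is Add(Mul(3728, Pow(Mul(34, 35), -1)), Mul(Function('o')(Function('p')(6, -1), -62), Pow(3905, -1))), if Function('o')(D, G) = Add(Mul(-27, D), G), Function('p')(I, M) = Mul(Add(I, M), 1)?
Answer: Rational(1432341, 464695) ≈ 3.0823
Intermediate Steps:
Function('p')(I, M) = Add(I, M)
Function('o')(D, G) = Add(G, Mul(-27, D))
Add(Mul(3728, Pow(Mul(34, 35), -1)), Mul(Function('o')(Function('p')(6, -1), -62), Pow(3905, -1))) = Add(Mul(3728, Pow(Mul(34, 35), -1)), Mul(Add(-62, Mul(-27, Add(6, -1))), Pow(3905, -1))) = Add(Mul(3728, Pow(1190, -1)), Mul(Add(-62, Mul(-27, 5)), Rational(1, 3905))) = Add(Mul(3728, Rational(1, 1190)), Mul(Add(-62, -135), Rational(1, 3905))) = Add(Rational(1864, 595), Mul(-197, Rational(1, 3905))) = Add(Rational(1864, 595), Rational(-197, 3905)) = Rational(1432341, 464695)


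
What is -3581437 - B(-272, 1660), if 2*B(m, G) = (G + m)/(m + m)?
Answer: -974150517/272 ≈ -3.5814e+6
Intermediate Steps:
B(m, G) = (G + m)/(4*m) (B(m, G) = ((G + m)/(m + m))/2 = ((G + m)/((2*m)))/2 = ((G + m)*(1/(2*m)))/2 = ((G + m)/(2*m))/2 = (G + m)/(4*m))
-3581437 - B(-272, 1660) = -3581437 - (1660 - 272)/(4*(-272)) = -3581437 - (-1)*1388/(4*272) = -3581437 - 1*(-347/272) = -3581437 + 347/272 = -974150517/272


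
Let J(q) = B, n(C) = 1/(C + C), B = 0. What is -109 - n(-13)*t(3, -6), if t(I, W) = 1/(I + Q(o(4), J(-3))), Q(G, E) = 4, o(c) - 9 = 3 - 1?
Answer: -19837/182 ≈ -108.99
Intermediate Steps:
n(C) = 1/(2*C)
J(q) = 0
o(c) = 11 (o(c) = 9 + (3 - 1) = 9 + 2 = 11)
t(I, W) = 1/(4 + I) (t(I, W) = 1/(I + 4) = 1/(4 + I))
-109 - n(-13)*t(3, -6) = -109 - (1/2)/(-13)/(4 + 3) = -109 - (1/2)*(-1/13)/7 = -109 - (-1)/(26*7) = -109 - 1*(-1/182) = -109 + 1/182 = -19837/182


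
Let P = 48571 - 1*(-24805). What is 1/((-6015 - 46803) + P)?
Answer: 1/20558 ≈ 4.8643e-5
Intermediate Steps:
P = 73376 (P = 48571 + 24805 = 73376)
1/((-6015 - 46803) + P) = 1/((-6015 - 46803) + 73376) = 1/(-52818 + 73376) = 1/20558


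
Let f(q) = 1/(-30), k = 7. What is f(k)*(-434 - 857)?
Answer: 1291/30 ≈ 43.033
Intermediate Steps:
f(q) = -1/30
f(k)*(-434 - 857) = -(-434 - 857)/30 = -1/30*(-1291) = 1291/30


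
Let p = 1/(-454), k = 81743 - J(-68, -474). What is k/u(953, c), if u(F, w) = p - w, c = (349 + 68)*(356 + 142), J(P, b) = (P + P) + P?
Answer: -37203938/94280365 ≈ -0.39461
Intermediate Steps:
J(P, b) = 3*P (J(P, b) = 2*P + P = 3*P)
k = 81947 (k = 81743 - 3*(-68) = 81743 - 1*(-204) = 81743 + 204 = 81947)
p = -1/454 ≈ -0.0022026
c = 207666 (c = 417*498 = 207666)
u(F, w) = -1/454 - w
k/u(953, c) = 81947/(-1/454 - 1*207666) = 81947/(-1/454 - 207666) = 81947/(-94280365/454) = 81947*(-454/94280365) = -37203938/94280365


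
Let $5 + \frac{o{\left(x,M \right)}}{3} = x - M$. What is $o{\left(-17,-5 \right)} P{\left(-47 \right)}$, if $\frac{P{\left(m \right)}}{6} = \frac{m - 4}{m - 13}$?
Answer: $- \frac{2601}{10} \approx -260.1$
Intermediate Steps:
$o{\left(x,M \right)} = -15 - 3 M + 3 x$ ($o{\left(x,M \right)} = -15 + 3 \left(x - M\right) = -15 - \left(- 3 x + 3 M\right) = -15 - 3 M + 3 x$)
$P{\left(m \right)} = \frac{6 \left(-4 + m\right)}{-13 + m}$ ($P{\left(m \right)} = 6 \frac{m - 4}{m - 13} = 6 \frac{-4 + m}{-13 + m} = \frac{6 \left(-4 + m\right)}{-13 + m}$)
$o{\left(-17,-5 \right)} P{\left(-47 \right)} = \left(-15 - -15 + 3 \left(-17\right)\right) \frac{6 \left(-4 - 47\right)}{-13 - 47} = \left(-15 + 15 - 51\right) 6 \frac{1}{-60} \left(-51\right) = - 51 \cdot 6 \left(- \frac{1}{60}\right) \left(-51\right) = \left(-51\right) \frac{51}{10} = - \frac{2601}{10}$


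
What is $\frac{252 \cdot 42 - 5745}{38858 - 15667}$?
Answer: $\frac{4839}{23191} \approx 0.20866$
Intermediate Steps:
$\frac{252 \cdot 42 - 5745}{38858 - 15667} = \frac{10584 - 5745}{23191} = 4839 \cdot \frac{1}{23191} = \frac{4839}{23191}$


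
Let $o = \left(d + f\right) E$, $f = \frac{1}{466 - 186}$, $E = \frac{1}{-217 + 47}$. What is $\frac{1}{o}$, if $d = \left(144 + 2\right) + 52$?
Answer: $- \frac{47600}{55441} \approx -0.85857$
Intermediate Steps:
$E = - \frac{1}{170}$ ($E = \frac{1}{-170} = - \frac{1}{170} \approx -0.0058824$)
$d = 198$ ($d = 146 + 52 = 198$)
$f = \frac{1}{280} \approx 0.0035714$
$o = - \frac{55441}{47600}$ ($o = \left(198 + \frac{1}{280}\right) \left(- \frac{1}{170}\right) = \frac{55441}{280} \left(- \frac{1}{170}\right) = - \frac{55441}{47600} \approx -1.1647$)
$\frac{1}{o} = \frac{1}{- \frac{55441}{47600}} = - \frac{47600}{55441}$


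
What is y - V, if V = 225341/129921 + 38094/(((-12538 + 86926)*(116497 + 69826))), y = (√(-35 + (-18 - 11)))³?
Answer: -520545870619343/300121739448234 - 512*I ≈ -1.7344 - 512.0*I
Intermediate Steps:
y = -512*I (y = (√(-35 - 29))³ = (√(-64))³ = (8*I)³ = -512*I ≈ -512.0*I)
V = 520545870619343/300121739448234 (V = 225341*(1/129921) + 38094/((74388*186323)) = 225341/129921 + 38094/13860195324 = 225341/129921 + 38094*(1/13860195324) = 225341/129921 + 6349/2310032554 = 520545870619343/300121739448234 ≈ 1.7344)
y - V = -512*I - 1*520545870619343/300121739448234 = -512*I - 520545870619343/300121739448234 = -520545870619343/300121739448234 - 512*I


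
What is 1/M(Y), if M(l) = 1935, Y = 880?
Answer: 1/1935 ≈ 0.00051680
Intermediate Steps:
1/M(Y) = 1/1935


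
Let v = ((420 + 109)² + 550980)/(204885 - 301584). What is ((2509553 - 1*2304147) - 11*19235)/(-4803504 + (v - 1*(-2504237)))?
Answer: 597503121/222337650454 ≈ 0.0026874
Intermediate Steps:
v = -830821/96699 (v = (529² + 550980)/(-96699) = (279841 + 550980)*(-1/96699) = 830821*(-1/96699) = -830821/96699 ≈ -8.5918)
((2509553 - 1*2304147) - 11*19235)/(-4803504 + (v - 1*(-2504237))) = ((2509553 - 1*2304147) - 11*19235)/(-4803504 + (-830821/96699 - 1*(-2504237))) = ((2509553 - 2304147) - 211585)/(-4803504 + (-830821/96699 + 2504237)) = (205406 - 211585)/(-4803504 + 242156382842/96699) = -6179/(-222337650454/96699) = -6179*(-96699/222337650454) = 597503121/222337650454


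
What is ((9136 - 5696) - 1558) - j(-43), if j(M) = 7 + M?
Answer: 1918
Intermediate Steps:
((9136 - 5696) - 1558) - j(-43) = ((9136 - 5696) - 1558) - (7 - 43) = (3440 - 1558) - 1*(-36) = 1882 + 36 = 1918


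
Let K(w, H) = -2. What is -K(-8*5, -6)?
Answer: 2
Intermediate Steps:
-K(-8*5, -6) = -1*(-2) = 2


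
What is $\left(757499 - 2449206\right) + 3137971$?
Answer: $1446264$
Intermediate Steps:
$\left(757499 - 2449206\right) + 3137971 = -1691707 + 3137971 = 1446264$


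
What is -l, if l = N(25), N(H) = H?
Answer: -25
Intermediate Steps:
l = 25
-l = -1*25 = -25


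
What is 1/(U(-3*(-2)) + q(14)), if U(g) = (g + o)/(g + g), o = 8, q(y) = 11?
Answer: 6/73 ≈ 0.082192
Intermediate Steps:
U(g) = (8 + g)/(2*g) (U(g) = (g + 8)/(g + g) = (8 + g)/((2*g)) = (8 + g)*(1/(2*g)) = (8 + g)/(2*g))
1/(U(-3*(-2)) + q(14)) = 1/((8 - 3*(-2))/(2*((-3*(-2)))) + 11) = 1/((½)*(8 + 6)/6 + 11) = 1/((½)*(⅙)*14 + 11) = 1/(7/6 + 11) = 1/(73/6) = 6/73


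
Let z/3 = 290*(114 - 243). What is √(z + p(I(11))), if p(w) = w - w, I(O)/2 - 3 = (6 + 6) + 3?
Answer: 3*I*√12470 ≈ 335.01*I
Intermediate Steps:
I(O) = 36 (I(O) = 6 + 2*((6 + 6) + 3) = 6 + 2*(12 + 3) = 6 + 2*15 = 6 + 30 = 36)
z = -112230 (z = 3*(290*(114 - 243)) = 3*(290*(-129)) = 3*(-37410) = -112230)
p(w) = 0
√(z + p(I(11))) = √(-112230 + 0) = √(-112230) = 3*I*√12470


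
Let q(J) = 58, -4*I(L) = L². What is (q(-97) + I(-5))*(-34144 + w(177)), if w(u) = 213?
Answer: -7023717/4 ≈ -1.7559e+6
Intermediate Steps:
I(L) = -L²/4
(q(-97) + I(-5))*(-34144 + w(177)) = (58 - ¼*(-5)²)*(-34144 + 213) = (58 - ¼*25)*(-33931) = (58 - 25/4)*(-33931) = (207/4)*(-33931) = -7023717/4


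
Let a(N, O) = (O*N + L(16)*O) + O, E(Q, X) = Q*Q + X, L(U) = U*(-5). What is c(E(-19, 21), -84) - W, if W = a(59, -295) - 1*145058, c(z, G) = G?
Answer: 139074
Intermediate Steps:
L(U) = -5*U
E(Q, X) = X + Q² (E(Q, X) = Q² + X = X + Q²)
a(N, O) = -79*O + N*O (a(N, O) = (O*N + (-5*16)*O) + O = (N*O - 80*O) + O = (-80*O + N*O) + O = -79*O + N*O)
W = -139158 (W = -295*(-79 + 59) - 1*145058 = -295*(-20) - 145058 = 5900 - 145058 = -139158)
c(E(-19, 21), -84) - W = -84 - 1*(-139158) = -84 + 139158 = 139074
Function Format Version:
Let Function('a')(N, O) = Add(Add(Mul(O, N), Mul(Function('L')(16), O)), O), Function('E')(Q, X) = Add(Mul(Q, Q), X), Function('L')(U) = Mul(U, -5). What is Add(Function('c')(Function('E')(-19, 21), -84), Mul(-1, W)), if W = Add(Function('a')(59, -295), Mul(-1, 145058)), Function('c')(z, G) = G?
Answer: 139074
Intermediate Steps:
Function('L')(U) = Mul(-5, U)
Function('E')(Q, X) = Add(X, Pow(Q, 2)) (Function('E')(Q, X) = Add(Pow(Q, 2), X) = Add(X, Pow(Q, 2)))
Function('a')(N, O) = Add(Mul(-79, O), Mul(N, O)) (Function('a')(N, O) = Add(Add(Mul(O, N), Mul(Mul(-5, 16), O)), O) = Add(Add(Mul(N, O), Mul(-80, O)), O) = Add(Add(Mul(-80, O), Mul(N, O)), O) = Add(Mul(-79, O), Mul(N, O)))
W = -139158 (W = Add(Mul(-295, Add(-79, 59)), Mul(-1, 145058)) = Add(Mul(-295, -20), -145058) = Add(5900, -145058) = -139158)
Add(Function('c')(Function('E')(-19, 21), -84), Mul(-1, W)) = Add(-84, Mul(-1, -139158)) = Add(-84, 139158) = 139074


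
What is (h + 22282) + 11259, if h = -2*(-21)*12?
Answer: 34045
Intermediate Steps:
h = 504 (h = 42*12 = 504)
(h + 22282) + 11259 = (504 + 22282) + 11259 = 22786 + 11259 = 34045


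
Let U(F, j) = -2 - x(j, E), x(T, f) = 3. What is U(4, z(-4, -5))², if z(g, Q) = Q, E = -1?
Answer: 25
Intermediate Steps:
U(F, j) = -5 (U(F, j) = -2 - 1*3 = -2 - 3 = -5)
U(4, z(-4, -5))² = (-5)² = 25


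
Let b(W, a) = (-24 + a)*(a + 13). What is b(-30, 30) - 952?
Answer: -694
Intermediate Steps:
b(W, a) = (-24 + a)*(13 + a)
b(-30, 30) - 952 = (-312 + 30² - 11*30) - 952 = (-312 + 900 - 330) - 952 = 258 - 952 = -694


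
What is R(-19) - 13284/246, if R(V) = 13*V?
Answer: -301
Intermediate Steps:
R(-19) - 13284/246 = 13*(-19) - 13284/246 = -247 - 13284/246 = -247 - 324*1/6 = -247 - 54 = -301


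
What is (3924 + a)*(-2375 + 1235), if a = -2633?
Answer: -1471740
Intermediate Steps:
(3924 + a)*(-2375 + 1235) = (3924 - 2633)*(-2375 + 1235) = 1291*(-1140) = -1471740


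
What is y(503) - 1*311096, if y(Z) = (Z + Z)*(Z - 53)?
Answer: 141604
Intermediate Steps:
y(Z) = 2*Z*(-53 + Z) (y(Z) = (2*Z)*(-53 + Z) = 2*Z*(-53 + Z))
y(503) - 1*311096 = 2*503*(-53 + 503) - 1*311096 = 2*503*450 - 311096 = 452700 - 311096 = 141604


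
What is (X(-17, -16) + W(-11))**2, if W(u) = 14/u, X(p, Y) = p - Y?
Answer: 625/121 ≈ 5.1653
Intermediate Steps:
(X(-17, -16) + W(-11))**2 = ((-17 - 1*(-16)) + 14/(-11))**2 = ((-17 + 16) + 14*(-1/11))**2 = (-1 - 14/11)**2 = (-25/11)**2 = 625/121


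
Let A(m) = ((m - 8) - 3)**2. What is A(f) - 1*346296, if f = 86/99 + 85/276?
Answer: -28719209560703/82955664 ≈ -3.4620e+5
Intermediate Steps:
f = 10717/9108 (f = 86*(1/99) + 85*(1/276) = 86/99 + 85/276 = 10717/9108 ≈ 1.1767)
A(m) = (-11 + m)**2 (A(m) = ((-8 + m) - 3)**2 = (-11 + m)**2)
A(f) - 1*346296 = (-11 + 10717/9108)**2 - 1*346296 = (-89471/9108)**2 - 346296 = 8005059841/82955664 - 346296 = -28719209560703/82955664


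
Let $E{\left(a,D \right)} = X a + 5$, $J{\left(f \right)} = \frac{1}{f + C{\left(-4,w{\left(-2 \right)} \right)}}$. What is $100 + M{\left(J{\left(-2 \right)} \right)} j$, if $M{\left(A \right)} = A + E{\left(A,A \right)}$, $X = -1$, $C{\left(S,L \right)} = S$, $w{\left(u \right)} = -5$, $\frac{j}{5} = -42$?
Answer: $-950$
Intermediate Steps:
$j = -210$ ($j = 5 \left(-42\right) = -210$)
$J{\left(f \right)} = \frac{1}{-4 + f}$ ($J{\left(f \right)} = \frac{1}{f - 4} = \frac{1}{-4 + f}$)
$E{\left(a,D \right)} = 5 - a$ ($E{\left(a,D \right)} = - a + 5 = 5 - a$)
$M{\left(A \right)} = 5$ ($M{\left(A \right)} = A - \left(-5 + A\right) = 5$)
$100 + M{\left(J{\left(-2 \right)} \right)} j = 100 + 5 \left(-210\right) = 100 - 1050 = -950$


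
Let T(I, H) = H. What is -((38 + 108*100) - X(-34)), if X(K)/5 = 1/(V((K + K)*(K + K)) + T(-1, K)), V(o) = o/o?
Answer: -357659/33 ≈ -10838.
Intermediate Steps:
V(o) = 1
X(K) = 5/(1 + K)
-((38 + 108*100) - X(-34)) = -((38 + 108*100) - 5/(1 - 34)) = -((38 + 10800) - 5/(-33)) = -(10838 - 5*(-1)/33) = -(10838 - 1*(-5/33)) = -(10838 + 5/33) = -1*357659/33 = -357659/33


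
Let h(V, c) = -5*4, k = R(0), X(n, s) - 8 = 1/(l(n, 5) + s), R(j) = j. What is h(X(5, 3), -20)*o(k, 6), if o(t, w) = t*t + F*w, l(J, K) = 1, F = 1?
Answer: -120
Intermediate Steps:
X(n, s) = 8 + 1/(1 + s)
k = 0
h(V, c) = -20
o(t, w) = w + t**2 (o(t, w) = t*t + 1*w = t**2 + w = w + t**2)
h(X(5, 3), -20)*o(k, 6) = -20*(6 + 0**2) = -20*(6 + 0) = -20*6 = -120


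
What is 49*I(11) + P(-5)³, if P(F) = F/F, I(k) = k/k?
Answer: 50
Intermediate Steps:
I(k) = 1
P(F) = 1
49*I(11) + P(-5)³ = 49*1 + 1³ = 49 + 1 = 50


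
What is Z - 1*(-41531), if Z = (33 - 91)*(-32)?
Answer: 43387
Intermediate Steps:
Z = 1856 (Z = -58*(-32) = 1856)
Z - 1*(-41531) = 1856 - 1*(-41531) = 1856 + 41531 = 43387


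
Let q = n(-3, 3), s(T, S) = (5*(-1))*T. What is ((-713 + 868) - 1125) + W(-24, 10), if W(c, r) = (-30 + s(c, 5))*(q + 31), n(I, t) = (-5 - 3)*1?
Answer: 1100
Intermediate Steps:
s(T, S) = -5*T
n(I, t) = -8 (n(I, t) = -8*1 = -8)
q = -8
W(c, r) = -690 - 115*c (W(c, r) = (-30 - 5*c)*(-8 + 31) = (-30 - 5*c)*23 = -690 - 115*c)
((-713 + 868) - 1125) + W(-24, 10) = ((-713 + 868) - 1125) + (-690 - 115*(-24)) = (155 - 1125) + (-690 + 2760) = -970 + 2070 = 1100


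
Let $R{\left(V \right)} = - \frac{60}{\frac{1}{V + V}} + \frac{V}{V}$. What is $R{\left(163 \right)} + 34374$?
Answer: $14815$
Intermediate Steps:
$R{\left(V \right)} = 1 - 120 V$ ($R{\left(V \right)} = - \frac{60}{\frac{1}{2 V}} + 1 = - \frac{60}{\frac{1}{2} \frac{1}{V}} + 1 = - 60 \cdot 2 V + 1 = - 120 V + 1 = 1 - 120 V$)
$R{\left(163 \right)} + 34374 = \left(1 - 19560\right) + 34374 = -19559 + 34374 = 14815$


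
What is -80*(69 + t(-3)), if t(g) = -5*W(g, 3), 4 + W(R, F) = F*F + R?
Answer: -4720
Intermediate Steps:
W(R, F) = -4 + R + F**2 (W(R, F) = -4 + (F*F + R) = -4 + (F**2 + R) = -4 + (R + F**2) = -4 + R + F**2)
t(g) = -25 - 5*g (t(g) = -5*(-4 + g + 3**2) = -5*(-4 + g + 9) = -5*(5 + g) = -25 - 5*g)
-80*(69 + t(-3)) = -80*(69 + (-25 - 5*(-3))) = -80*(69 + (-25 + 15)) = -80*(69 - 10) = -80*59 = -4720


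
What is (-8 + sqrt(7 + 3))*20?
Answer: -160 + 20*sqrt(10) ≈ -96.754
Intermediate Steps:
(-8 + sqrt(7 + 3))*20 = (-8 + sqrt(10))*20 = -160 + 20*sqrt(10)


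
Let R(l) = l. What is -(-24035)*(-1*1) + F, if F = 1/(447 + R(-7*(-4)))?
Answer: -11416624/475 ≈ -24035.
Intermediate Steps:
F = 1/475 (F = 1/(447 - 7*(-4)) = 1/(447 + 28) = 1/475 ≈ 0.0021053)
-(-24035)*(-1*1) + F = -(-24035)*(-1*1) + 1/475 = -(-24035)*(-1) + 1/475 = -253*95 + 1/475 = -24035 + 1/475 = -11416624/475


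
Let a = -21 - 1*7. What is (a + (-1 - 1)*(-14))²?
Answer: 0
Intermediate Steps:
a = -28 (a = -21 - 7 = -28)
(a + (-1 - 1)*(-14))² = (-28 + (-1 - 1)*(-14))² = (-28 - 2*(-14))² = (-28 + 28)² = 0² = 0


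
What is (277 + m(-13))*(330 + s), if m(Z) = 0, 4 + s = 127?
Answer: 125481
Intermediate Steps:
s = 123 (s = -4 + 127 = 123)
(277 + m(-13))*(330 + s) = (277 + 0)*(330 + 123) = 277*453 = 125481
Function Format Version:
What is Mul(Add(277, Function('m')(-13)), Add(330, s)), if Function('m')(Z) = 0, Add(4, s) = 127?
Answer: 125481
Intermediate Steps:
s = 123 (s = Add(-4, 127) = 123)
Mul(Add(277, Function('m')(-13)), Add(330, s)) = Mul(Add(277, 0), Add(330, 123)) = Mul(277, 453) = 125481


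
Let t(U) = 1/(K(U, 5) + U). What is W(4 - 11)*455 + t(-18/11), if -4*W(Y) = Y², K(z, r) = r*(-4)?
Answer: -2653127/476 ≈ -5573.8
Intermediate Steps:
K(z, r) = -4*r
t(U) = 1/(-20 + U) (t(U) = 1/(-4*5 + U) = 1/(-20 + U))
W(Y) = -Y²/4
W(4 - 11)*455 + t(-18/11) = -(4 - 11)²/4*455 + 1/(-20 - 18/11) = -¼*(-7)²*455 + 1/(-20 - 18*1/11) = -¼*49*455 + 1/(-20 - 18/11) = -49/4*455 + 1/(-238/11) = -22295/4 - 11/238 = -2653127/476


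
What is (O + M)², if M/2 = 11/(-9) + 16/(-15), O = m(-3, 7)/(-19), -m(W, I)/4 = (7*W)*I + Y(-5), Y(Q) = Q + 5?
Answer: 922579876/731025 ≈ 1262.0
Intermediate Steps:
Y(Q) = 5 + Q
m(W, I) = -28*I*W (m(W, I) = -4*((7*W)*I + (5 - 5)) = -4*(7*I*W + 0) = -28*I*W)
O = -588/19 (O = -28*7*(-3)/(-19) = 588*(-1/19) = -588/19 ≈ -30.947)
M = -206/45 (M = 2*(11/(-9) + 16/(-15)) = 2*(11*(-⅑) + 16*(-1/15)) = 2*(-11/9 - 16/15) = 2*(-103/45) = -206/45 ≈ -4.5778)
(O + M)² = (-588/19 - 206/45)² = (-30374/855)² = 922579876/731025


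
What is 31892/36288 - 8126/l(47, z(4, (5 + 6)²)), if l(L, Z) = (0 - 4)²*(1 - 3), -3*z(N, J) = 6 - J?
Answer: 165121/648 ≈ 254.82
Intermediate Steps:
z(N, J) = -2 + J/3 (z(N, J) = -(6 - J)/3 = -2 + J/3)
l(L, Z) = -32 (l(L, Z) = (-4)²*(-2) = 16*(-2) = -32)
31892/36288 - 8126/l(47, z(4, (5 + 6)²)) = 31892/36288 - 8126/(-32) = 31892*(1/36288) - 8126*(-1/32) = 1139/1296 + 4063/16 = 165121/648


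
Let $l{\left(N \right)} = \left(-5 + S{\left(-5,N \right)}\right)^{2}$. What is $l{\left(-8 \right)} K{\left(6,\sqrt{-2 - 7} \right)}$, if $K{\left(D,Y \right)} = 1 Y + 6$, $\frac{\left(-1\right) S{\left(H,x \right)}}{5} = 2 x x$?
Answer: $2496150 + 1248075 i \approx 2.4962 \cdot 10^{6} + 1.2481 \cdot 10^{6} i$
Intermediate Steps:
$S{\left(H,x \right)} = - 10 x^{2}$ ($S{\left(H,x \right)} = - 5 \cdot 2 x x = - 5 \cdot 2 x^{2} = - 10 x^{2}$)
$K{\left(D,Y \right)} = 6 + Y$ ($K{\left(D,Y \right)} = Y + 6 = 6 + Y$)
$l{\left(N \right)} = \left(-5 - 10 N^{2}\right)^{2}$
$l{\left(-8 \right)} K{\left(6,\sqrt{-2 - 7} \right)} = 25 \left(1 + 2 \left(-8\right)^{2}\right)^{2} \left(6 + \sqrt{-2 - 7}\right) = 25 \left(1 + 2 \cdot 64\right)^{2} \left(6 + \sqrt{-9}\right) = 25 \left(1 + 128\right)^{2} \left(6 + 3 i\right) = 25 \cdot 129^{2} \left(6 + 3 i\right) = 25 \cdot 16641 \left(6 + 3 i\right) = 416025 \left(6 + 3 i\right) = 2496150 + 1248075 i$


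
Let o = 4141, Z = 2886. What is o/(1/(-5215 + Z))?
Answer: -9644389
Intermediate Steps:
o/(1/(-5215 + Z)) = 4141/(1/(-5215 + 2886)) = 4141/(1/(-2329)) = 4141/(-1/2329) = 4141*(-2329) = -9644389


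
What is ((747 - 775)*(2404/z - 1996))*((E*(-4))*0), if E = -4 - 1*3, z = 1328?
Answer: 0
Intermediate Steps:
E = -7 (E = -4 - 3 = -7)
((747 - 775)*(2404/z - 1996))*((E*(-4))*0) = ((747 - 775)*(2404/1328 - 1996))*(-7*(-4)*0) = (-28*(2404*(1/1328) - 1996))*(28*0) = -28*(601/332 - 1996)*0 = -28*(-662071/332)*0 = (4634497/83)*0 = 0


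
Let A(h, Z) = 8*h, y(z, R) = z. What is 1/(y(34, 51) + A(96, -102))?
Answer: 1/802 ≈ 0.0012469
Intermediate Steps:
1/(y(34, 51) + A(96, -102)) = 1/(34 + 8*96) = 1/(34 + 768) = 1/802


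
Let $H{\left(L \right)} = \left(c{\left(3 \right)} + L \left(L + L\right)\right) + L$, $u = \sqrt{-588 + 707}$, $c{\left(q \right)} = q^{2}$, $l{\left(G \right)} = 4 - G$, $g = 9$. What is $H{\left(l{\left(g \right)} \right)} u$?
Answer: $54 \sqrt{119} \approx 589.07$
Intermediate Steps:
$u = \sqrt{119} \approx 10.909$
$H{\left(L \right)} = 9 + L + 2 L^{2}$ ($H{\left(L \right)} = \left(3^{2} + L \left(L + L\right)\right) + L = \left(9 + L 2 L\right) + L = \left(9 + 2 L^{2}\right) + L = 9 + L + 2 L^{2}$)
$H{\left(l{\left(g \right)} \right)} u = \left(9 + \left(4 - 9\right) + 2 \left(4 - 9\right)^{2}\right) \sqrt{119} = \left(9 - 5 + 2 \left(-5\right)^{2}\right) \sqrt{119} = \left(9 - 5 + 2 \cdot 25\right) \sqrt{119} = \left(9 - 5 + 50\right) \sqrt{119} = 54 \sqrt{119}$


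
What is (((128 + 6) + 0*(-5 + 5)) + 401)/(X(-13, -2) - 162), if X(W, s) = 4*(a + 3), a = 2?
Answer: -535/142 ≈ -3.7676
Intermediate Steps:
X(W, s) = 20 (X(W, s) = 4*(2 + 3) = 4*5 = 20)
(((128 + 6) + 0*(-5 + 5)) + 401)/(X(-13, -2) - 162) = (((128 + 6) + 0*(-5 + 5)) + 401)/(20 - 162) = ((134 + 0*0) + 401)/(-142) = ((134 + 0) + 401)*(-1/142) = (134 + 401)*(-1/142) = 535*(-1/142) = -535/142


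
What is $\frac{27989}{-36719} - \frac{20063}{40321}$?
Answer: $- \frac{1865237766}{1480546799} \approx -1.2598$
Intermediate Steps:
$\frac{27989}{-36719} - \frac{20063}{40321} = 27989 \left(- \frac{1}{36719}\right) - \frac{20063}{40321} = - \frac{27989}{36719} - \frac{20063}{40321} = - \frac{1865237766}{1480546799}$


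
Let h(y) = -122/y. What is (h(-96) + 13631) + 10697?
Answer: 1167805/48 ≈ 24329.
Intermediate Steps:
(h(-96) + 13631) + 10697 = (-122/(-96) + 13631) + 10697 = (-122*(-1/96) + 13631) + 10697 = (61/48 + 13631) + 10697 = 654349/48 + 10697 = 1167805/48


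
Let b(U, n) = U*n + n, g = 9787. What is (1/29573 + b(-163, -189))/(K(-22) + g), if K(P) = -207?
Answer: 181093223/56661868 ≈ 3.1960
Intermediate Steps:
b(U, n) = n + U*n
(1/29573 + b(-163, -189))/(K(-22) + g) = (1/29573 - 189*(1 - 163))/(-207 + 9787) = (1/29573 - 189*(-162))/9580 = (1/29573 + 30618)*(1/9580) = (905466115/29573)*(1/9580) = 181093223/56661868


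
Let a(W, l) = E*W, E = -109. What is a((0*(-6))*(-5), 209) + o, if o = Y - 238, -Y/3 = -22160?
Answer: 66242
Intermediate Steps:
Y = 66480 (Y = -3*(-22160) = 66480)
a(W, l) = -109*W
o = 66242 (o = 66480 - 238 = 66242)
a((0*(-6))*(-5), 209) + o = -109*0*(-6)*(-5) + 66242 = -0*(-5) + 66242 = -109*0 + 66242 = 0 + 66242 = 66242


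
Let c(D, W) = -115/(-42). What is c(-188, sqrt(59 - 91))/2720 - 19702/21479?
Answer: -449657279/490752192 ≈ -0.91626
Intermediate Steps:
c(D, W) = 115/42 (c(D, W) = -115*(-1/42) = 115/42)
c(-188, sqrt(59 - 91))/2720 - 19702/21479 = (115/42)/2720 - 19702/21479 = (115/42)*(1/2720) - 19702*1/21479 = 23/22848 - 19702/21479 = -449657279/490752192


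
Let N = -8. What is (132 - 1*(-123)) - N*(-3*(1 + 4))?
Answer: 135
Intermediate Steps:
(132 - 1*(-123)) - N*(-3*(1 + 4)) = (132 - 1*(-123)) - (-8)*(-3*(1 + 4)) = (132 + 123) - (-8)*(-3*5) = 255 - (-8)*(-15) = 255 - 1*120 = 255 - 120 = 135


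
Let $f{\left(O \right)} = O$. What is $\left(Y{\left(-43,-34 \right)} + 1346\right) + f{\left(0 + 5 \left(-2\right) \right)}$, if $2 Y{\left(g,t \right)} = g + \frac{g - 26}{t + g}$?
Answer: $\frac{101251}{77} \approx 1314.9$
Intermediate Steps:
$Y{\left(g,t \right)} = \frac{g}{2} + \frac{-26 + g}{2 \left(g + t\right)}$ ($Y{\left(g,t \right)} = \frac{g + \frac{g - 26}{t + g}}{2} = \frac{g + \frac{-26 + g}{g + t}}{2} = \frac{g}{2} + \frac{-26 + g}{2 \left(g + t\right)}$)
$\left(Y{\left(-43,-34 \right)} + 1346\right) + f{\left(0 + 5 \left(-2\right) \right)} = \left(\frac{-26 - 43 + \left(-43\right)^{2} - -1462}{2 \left(-43 - 34\right)} + 1346\right) + \left(0 + 5 \left(-2\right)\right) = \left(\frac{-26 - 43 + 1849 + 1462}{2 \left(-77\right)} + 1346\right) + \left(0 - 10\right) = \left(\frac{1}{2} \left(- \frac{1}{77}\right) 3242 + 1346\right) - 10 = \left(- \frac{1621}{77} + 1346\right) - 10 = \frac{102021}{77} - 10 = \frac{101251}{77}$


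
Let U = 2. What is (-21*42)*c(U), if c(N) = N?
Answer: -1764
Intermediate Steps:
(-21*42)*c(U) = -21*42*2 = -882*2 = -1764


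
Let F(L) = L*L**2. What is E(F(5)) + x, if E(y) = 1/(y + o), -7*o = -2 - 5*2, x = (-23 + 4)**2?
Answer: 320214/887 ≈ 361.01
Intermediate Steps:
x = 361 (x = (-19)**2 = 361)
o = 12/7 (o = -(-2 - 5*2)/7 = -(-2 - 10)/7 = -1/7*(-12) = 12/7 ≈ 1.7143)
F(L) = L**3
E(y) = 1/(12/7 + y) (E(y) = 1/(y + 12/7) = 1/(12/7 + y))
E(F(5)) + x = 7/(12 + 7*5**3) + 361 = 7/(12 + 7*125) + 361 = 7/(12 + 875) + 361 = 7/887 + 361 = 320214/887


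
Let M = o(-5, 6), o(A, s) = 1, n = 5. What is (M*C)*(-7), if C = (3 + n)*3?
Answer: -168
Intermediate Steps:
M = 1
C = 24 (C = (3 + 5)*3 = 8*3 = 24)
(M*C)*(-7) = (1*24)*(-7) = 24*(-7) = -168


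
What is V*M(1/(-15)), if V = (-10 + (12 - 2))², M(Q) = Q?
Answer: 0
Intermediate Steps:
V = 0 (V = (-10 + 10)² = 0² = 0)
V*M(1/(-15)) = 0/(-15) = 0*(-1/15) = 0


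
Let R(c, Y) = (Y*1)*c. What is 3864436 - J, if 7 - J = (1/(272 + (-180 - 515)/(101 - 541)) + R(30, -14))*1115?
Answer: 16352380759/4815 ≈ 3.3961e+6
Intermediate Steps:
R(c, Y) = Y*c
J = 2254878581/4815 (J = 7 - (1/(272 + (-180 - 515)/(101 - 541)) - 14*30)*1115 = 7 - (1/(272 - 695/(-440)) - 420)*1115 = 7 - (1/(272 - 695*(-1/440)) - 420)*1115 = 7 - (1/(272 + 139/88) - 420)*1115 = 7 - (1/(24075/88) - 420)*1115 = 7 - (88/24075 - 420)*1115 = 7 - (-10111412)*1115/24075 = 7 - 1*(-2254844876/4815) = 7 + 2254844876/4815 = 2254878581/4815 ≈ 4.6830e+5)
3864436 - J = 3864436 - 1*2254878581/4815 = 3864436 - 2254878581/4815 = 16352380759/4815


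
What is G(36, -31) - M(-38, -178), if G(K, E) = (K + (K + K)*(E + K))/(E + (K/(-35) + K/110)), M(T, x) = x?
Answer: 404006/2441 ≈ 165.51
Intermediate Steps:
G(K, E) = (K + 2*K*(E + K))/(E - 3*K/154) (G(K, E) = (K + (2*K)*(E + K))/(E + (K*(-1/35) + K*(1/110))) = (K + 2*K*(E + K))/(E + (-K/35 + K/110)) = (K + 2*K*(E + K))/(E - 3*K/154))
G(36, -31) - M(-38, -178) = 154*36*(1 + 2*(-31) + 2*36)/(-3*36 + 154*(-31)) - 1*(-178) = 154*36*(1 - 62 + 72)/(-108 - 4774) + 178 = 154*36*11/(-4882) + 178 = 154*36*(-1/4882)*11 + 178 = -30492/2441 + 178 = 404006/2441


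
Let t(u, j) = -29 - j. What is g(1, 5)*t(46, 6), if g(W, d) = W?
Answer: -35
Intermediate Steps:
g(1, 5)*t(46, 6) = 1*(-29 - 1*6) = 1*(-29 - 6) = 1*(-35) = -35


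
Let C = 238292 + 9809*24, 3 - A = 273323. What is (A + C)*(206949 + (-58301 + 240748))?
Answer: 78030285648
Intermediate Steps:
A = -273320 (A = 3 - 1*273323 = 3 - 273323 = -273320)
C = 473708 (C = 238292 + 235416 = 473708)
(A + C)*(206949 + (-58301 + 240748)) = (-273320 + 473708)*(206949 + (-58301 + 240748)) = 200388*(206949 + 182447) = 200388*389396 = 78030285648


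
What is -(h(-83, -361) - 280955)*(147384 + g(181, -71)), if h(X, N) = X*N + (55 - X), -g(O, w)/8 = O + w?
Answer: 36751114416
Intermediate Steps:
g(O, w) = -8*O - 8*w (g(O, w) = -8*(O + w) = -8*O - 8*w)
h(X, N) = 55 - X + N*X (h(X, N) = N*X + (55 - X) = 55 - X + N*X)
-(h(-83, -361) - 280955)*(147384 + g(181, -71)) = -((55 - 1*(-83) - 361*(-83)) - 280955)*(147384 + (-8*181 - 8*(-71))) = -((55 + 83 + 29963) - 280955)*(147384 + (-1448 + 568)) = -(30101 - 280955)*(147384 - 880) = -(-250854)*146504 = -1*(-36751114416) = 36751114416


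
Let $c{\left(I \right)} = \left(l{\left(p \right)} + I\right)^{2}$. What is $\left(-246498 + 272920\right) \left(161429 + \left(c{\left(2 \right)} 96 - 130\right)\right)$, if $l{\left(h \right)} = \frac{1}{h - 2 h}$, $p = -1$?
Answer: $4284670786$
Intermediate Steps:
$l{\left(h \right)} = - \frac{1}{h}$ ($l{\left(h \right)} = \frac{1}{\left(-1\right) h} = - \frac{1}{h}$)
$c{\left(I \right)} = \left(1 + I\right)^{2}$ ($c{\left(I \right)} = \left(- \frac{1}{-1} + I\right)^{2} = \left(\left(-1\right) \left(-1\right) + I\right)^{2} = \left(1 + I\right)^{2}$)
$\left(-246498 + 272920\right) \left(161429 + \left(c{\left(2 \right)} 96 - 130\right)\right) = \left(-246498 + 272920\right) \left(161429 - \left(130 - \left(1 + 2\right)^{2} \cdot 96\right)\right) = 26422 \left(161429 - \left(130 - 3^{2} \cdot 96\right)\right) = 26422 \left(161429 + \left(9 \cdot 96 - 130\right)\right) = 26422 \left(161429 + \left(864 - 130\right)\right) = 26422 \left(161429 + 734\right) = 26422 \cdot 162163 = 4284670786$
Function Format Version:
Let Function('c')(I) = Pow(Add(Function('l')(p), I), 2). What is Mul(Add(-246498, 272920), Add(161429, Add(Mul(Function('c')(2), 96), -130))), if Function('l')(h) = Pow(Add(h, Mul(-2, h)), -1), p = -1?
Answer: 4284670786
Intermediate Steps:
Function('l')(h) = Mul(-1, Pow(h, -1)) (Function('l')(h) = Pow(Mul(-1, h), -1) = Mul(-1, Pow(h, -1)))
Function('c')(I) = Pow(Add(1, I), 2) (Function('c')(I) = Pow(Add(Mul(-1, Pow(-1, -1)), I), 2) = Pow(Add(Mul(-1, -1), I), 2) = Pow(Add(1, I), 2))
Mul(Add(-246498, 272920), Add(161429, Add(Mul(Function('c')(2), 96), -130))) = Mul(Add(-246498, 272920), Add(161429, Add(Mul(Pow(Add(1, 2), 2), 96), -130))) = Mul(26422, Add(161429, Add(Mul(Pow(3, 2), 96), -130))) = Mul(26422, Add(161429, Add(Mul(9, 96), -130))) = Mul(26422, Add(161429, Add(864, -130))) = Mul(26422, Add(161429, 734)) = Mul(26422, 162163) = 4284670786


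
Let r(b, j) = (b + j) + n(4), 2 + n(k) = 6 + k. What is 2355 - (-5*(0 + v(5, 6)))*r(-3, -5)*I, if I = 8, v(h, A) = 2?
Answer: 2355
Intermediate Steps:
n(k) = 4 + k (n(k) = -2 + (6 + k) = 4 + k)
r(b, j) = 8 + b + j (r(b, j) = (b + j) + (4 + 4) = (b + j) + 8 = 8 + b + j)
2355 - (-5*(0 + v(5, 6)))*r(-3, -5)*I = 2355 - (-5*(0 + 2))*(8 - 3 - 5)*8 = 2355 - -5*2*0*8 = 2355 - (-10*0)*8 = 2355 - 0*8 = 2355 - 1*0 = 2355 + 0 = 2355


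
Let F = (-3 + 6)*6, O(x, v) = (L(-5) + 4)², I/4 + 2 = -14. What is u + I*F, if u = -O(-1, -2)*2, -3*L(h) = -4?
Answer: -10880/9 ≈ -1208.9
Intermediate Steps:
I = -64 (I = -8 + 4*(-14) = -8 - 56 = -64)
L(h) = 4/3 (L(h) = -⅓*(-4) = 4/3)
O(x, v) = 256/9 (O(x, v) = (4/3 + 4)² = (16/3)² = 256/9)
F = 18 (F = 3*6 = 18)
u = -512/9 (u = -1*256/9*2 = -256/9*2 = -512/9 ≈ -56.889)
u + I*F = -512/9 - 64*18 = -512/9 - 1152 = -10880/9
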